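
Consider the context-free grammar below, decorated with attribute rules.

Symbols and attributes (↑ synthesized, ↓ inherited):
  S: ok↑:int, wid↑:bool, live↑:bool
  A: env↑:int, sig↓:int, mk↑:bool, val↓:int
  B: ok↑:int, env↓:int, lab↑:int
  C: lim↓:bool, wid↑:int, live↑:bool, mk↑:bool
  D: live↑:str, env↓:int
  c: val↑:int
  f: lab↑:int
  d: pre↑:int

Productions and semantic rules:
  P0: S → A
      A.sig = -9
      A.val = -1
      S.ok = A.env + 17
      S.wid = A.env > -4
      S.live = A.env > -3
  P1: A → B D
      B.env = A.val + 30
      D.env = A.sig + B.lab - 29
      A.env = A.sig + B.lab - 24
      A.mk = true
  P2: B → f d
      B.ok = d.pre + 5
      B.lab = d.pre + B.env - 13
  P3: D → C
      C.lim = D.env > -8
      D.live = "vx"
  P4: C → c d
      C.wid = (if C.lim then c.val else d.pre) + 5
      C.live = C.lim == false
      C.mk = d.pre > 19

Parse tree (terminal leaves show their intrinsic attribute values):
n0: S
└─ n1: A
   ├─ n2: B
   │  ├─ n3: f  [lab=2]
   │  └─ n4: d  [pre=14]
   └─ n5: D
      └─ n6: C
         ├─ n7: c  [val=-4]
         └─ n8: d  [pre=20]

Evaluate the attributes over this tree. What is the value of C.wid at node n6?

25

1. n1.sig = -9  [-9]
2. n1.val = -1  [-1]
3. n2.env = 29  [A.val + 30]
4. n3.lab = 2  [terminal]
5. n4.pre = 14  [terminal]
6. n2.ok = 19  [d.pre + 5]
7. n2.lab = 30  [d.pre + B.env - 13]
8. n5.env = -8  [A.sig + B.lab - 29]
9. n6.lim = false  [D.env > -8]
10. n7.val = -4  [terminal]
11. n8.pre = 20  [terminal]
12. n6.wid = 25  [(if C.lim then c.val else d.pre) + 5]
13. n6.live = true  [C.lim == false]
14. n6.mk = true  [d.pre > 19]
15. n5.live = "vx"  ["vx"]
16. n1.env = -3  [A.sig + B.lab - 24]
17. n1.mk = true  [true]
18. n0.ok = 14  [A.env + 17]
19. n0.wid = true  [A.env > -4]
20. n0.live = false  [A.env > -3]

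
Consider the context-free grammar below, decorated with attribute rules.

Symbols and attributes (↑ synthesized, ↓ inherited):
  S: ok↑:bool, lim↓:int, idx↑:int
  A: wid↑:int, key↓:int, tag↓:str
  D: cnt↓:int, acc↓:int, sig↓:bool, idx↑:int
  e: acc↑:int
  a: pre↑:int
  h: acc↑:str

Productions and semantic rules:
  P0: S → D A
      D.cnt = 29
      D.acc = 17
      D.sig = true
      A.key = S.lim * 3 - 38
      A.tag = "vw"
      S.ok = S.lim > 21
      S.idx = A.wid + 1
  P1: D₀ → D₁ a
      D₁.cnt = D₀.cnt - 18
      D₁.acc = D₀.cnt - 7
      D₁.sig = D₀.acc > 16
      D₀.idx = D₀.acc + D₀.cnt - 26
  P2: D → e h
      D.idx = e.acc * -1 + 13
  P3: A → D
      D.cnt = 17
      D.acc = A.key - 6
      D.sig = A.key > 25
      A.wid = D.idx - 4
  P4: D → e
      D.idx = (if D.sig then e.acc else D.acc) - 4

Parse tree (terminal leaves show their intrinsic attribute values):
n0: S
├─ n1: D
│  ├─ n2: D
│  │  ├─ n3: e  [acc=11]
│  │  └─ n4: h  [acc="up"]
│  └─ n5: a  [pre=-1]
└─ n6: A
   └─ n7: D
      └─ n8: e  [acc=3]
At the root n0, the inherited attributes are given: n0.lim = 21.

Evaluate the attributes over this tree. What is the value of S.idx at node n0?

12

1. n0.lim = 21  [given at root]
2. n1.cnt = 29  [29]
3. n1.acc = 17  [17]
4. n1.sig = true  [true]
5. n2.cnt = 11  [D₀.cnt - 18]
6. n2.acc = 22  [D₀.cnt - 7]
7. n2.sig = true  [D₀.acc > 16]
8. n3.acc = 11  [terminal]
9. n4.acc = "up"  [terminal]
10. n2.idx = 2  [e.acc * -1 + 13]
11. n5.pre = -1  [terminal]
12. n1.idx = 20  [D₀.acc + D₀.cnt - 26]
13. n6.key = 25  [S.lim * 3 - 38]
14. n6.tag = "vw"  ["vw"]
15. n7.cnt = 17  [17]
16. n7.acc = 19  [A.key - 6]
17. n7.sig = false  [A.key > 25]
18. n8.acc = 3  [terminal]
19. n7.idx = 15  [(if D.sig then e.acc else D.acc) - 4]
20. n6.wid = 11  [D.idx - 4]
21. n0.ok = false  [S.lim > 21]
22. n0.idx = 12  [A.wid + 1]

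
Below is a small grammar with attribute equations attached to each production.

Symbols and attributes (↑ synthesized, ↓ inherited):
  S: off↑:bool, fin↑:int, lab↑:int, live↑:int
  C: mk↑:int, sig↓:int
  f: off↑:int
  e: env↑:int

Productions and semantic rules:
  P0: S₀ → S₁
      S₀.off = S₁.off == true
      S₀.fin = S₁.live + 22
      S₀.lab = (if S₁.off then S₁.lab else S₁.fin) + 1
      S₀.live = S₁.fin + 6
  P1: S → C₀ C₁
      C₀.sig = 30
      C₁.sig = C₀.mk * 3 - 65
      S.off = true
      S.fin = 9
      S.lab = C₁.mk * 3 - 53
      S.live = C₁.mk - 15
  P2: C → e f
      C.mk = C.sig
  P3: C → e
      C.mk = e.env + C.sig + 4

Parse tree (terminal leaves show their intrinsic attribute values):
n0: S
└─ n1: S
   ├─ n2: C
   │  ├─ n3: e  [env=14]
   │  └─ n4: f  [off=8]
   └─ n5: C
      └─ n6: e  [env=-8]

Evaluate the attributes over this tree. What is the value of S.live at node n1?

6

1. n2.sig = 30  [30]
2. n3.env = 14  [terminal]
3. n4.off = 8  [terminal]
4. n2.mk = 30  [C.sig]
5. n5.sig = 25  [C₀.mk * 3 - 65]
6. n6.env = -8  [terminal]
7. n5.mk = 21  [e.env + C.sig + 4]
8. n1.off = true  [true]
9. n1.fin = 9  [9]
10. n1.lab = 10  [C₁.mk * 3 - 53]
11. n1.live = 6  [C₁.mk - 15]
12. n0.off = true  [S₁.off == true]
13. n0.fin = 28  [S₁.live + 22]
14. n0.lab = 11  [(if S₁.off then S₁.lab else S₁.fin) + 1]
15. n0.live = 15  [S₁.fin + 6]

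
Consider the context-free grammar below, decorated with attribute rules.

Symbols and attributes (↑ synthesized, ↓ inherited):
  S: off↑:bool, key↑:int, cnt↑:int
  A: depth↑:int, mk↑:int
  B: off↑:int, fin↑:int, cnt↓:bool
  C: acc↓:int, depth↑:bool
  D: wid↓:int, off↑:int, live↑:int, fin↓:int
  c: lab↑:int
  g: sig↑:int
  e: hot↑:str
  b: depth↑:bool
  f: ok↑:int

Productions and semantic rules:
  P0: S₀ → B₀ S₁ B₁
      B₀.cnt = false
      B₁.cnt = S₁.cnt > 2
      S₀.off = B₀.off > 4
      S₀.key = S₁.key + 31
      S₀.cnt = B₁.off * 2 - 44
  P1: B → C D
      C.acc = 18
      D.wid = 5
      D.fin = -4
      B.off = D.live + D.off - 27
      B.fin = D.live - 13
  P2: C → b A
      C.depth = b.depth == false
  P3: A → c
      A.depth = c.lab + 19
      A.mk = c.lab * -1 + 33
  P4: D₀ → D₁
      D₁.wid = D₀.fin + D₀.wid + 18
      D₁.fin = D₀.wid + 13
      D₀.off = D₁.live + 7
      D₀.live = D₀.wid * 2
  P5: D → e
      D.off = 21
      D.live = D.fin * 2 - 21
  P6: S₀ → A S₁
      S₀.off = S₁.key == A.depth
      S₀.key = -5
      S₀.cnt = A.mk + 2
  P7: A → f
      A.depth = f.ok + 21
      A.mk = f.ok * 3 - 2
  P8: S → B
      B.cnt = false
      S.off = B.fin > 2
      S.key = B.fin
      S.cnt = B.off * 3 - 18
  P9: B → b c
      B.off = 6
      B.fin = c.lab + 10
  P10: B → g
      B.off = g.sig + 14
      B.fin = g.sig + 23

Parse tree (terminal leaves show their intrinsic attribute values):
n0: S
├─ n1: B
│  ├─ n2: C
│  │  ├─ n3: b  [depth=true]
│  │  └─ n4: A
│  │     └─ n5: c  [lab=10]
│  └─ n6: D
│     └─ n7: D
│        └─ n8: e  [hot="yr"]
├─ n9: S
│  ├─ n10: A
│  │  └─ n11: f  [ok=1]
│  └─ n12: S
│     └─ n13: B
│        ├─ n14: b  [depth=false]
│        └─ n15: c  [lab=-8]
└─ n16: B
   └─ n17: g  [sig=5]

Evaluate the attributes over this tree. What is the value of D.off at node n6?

1. n1.cnt = false  [false]
2. n2.acc = 18  [18]
3. n3.depth = true  [terminal]
4. n5.lab = 10  [terminal]
5. n4.depth = 29  [c.lab + 19]
6. n4.mk = 23  [c.lab * -1 + 33]
7. n2.depth = false  [b.depth == false]
8. n6.wid = 5  [5]
9. n6.fin = -4  [-4]
10. n7.wid = 19  [D₀.fin + D₀.wid + 18]
11. n7.fin = 18  [D₀.wid + 13]
12. n8.hot = "yr"  [terminal]
13. n7.off = 21  [21]
14. n7.live = 15  [D.fin * 2 - 21]
15. n6.off = 22  [D₁.live + 7]
16. n6.live = 10  [D₀.wid * 2]
17. n1.off = 5  [D.live + D.off - 27]
18. n1.fin = -3  [D.live - 13]
19. n11.ok = 1  [terminal]
20. n10.depth = 22  [f.ok + 21]
21. n10.mk = 1  [f.ok * 3 - 2]
22. n13.cnt = false  [false]
23. n14.depth = false  [terminal]
24. n15.lab = -8  [terminal]
25. n13.off = 6  [6]
26. n13.fin = 2  [c.lab + 10]
27. n12.off = false  [B.fin > 2]
28. n12.key = 2  [B.fin]
29. n12.cnt = 0  [B.off * 3 - 18]
30. n9.off = false  [S₁.key == A.depth]
31. n9.key = -5  [-5]
32. n9.cnt = 3  [A.mk + 2]
33. n16.cnt = true  [S₁.cnt > 2]
34. n17.sig = 5  [terminal]
35. n16.off = 19  [g.sig + 14]
36. n16.fin = 28  [g.sig + 23]
37. n0.off = true  [B₀.off > 4]
38. n0.key = 26  [S₁.key + 31]
39. n0.cnt = -6  [B₁.off * 2 - 44]

22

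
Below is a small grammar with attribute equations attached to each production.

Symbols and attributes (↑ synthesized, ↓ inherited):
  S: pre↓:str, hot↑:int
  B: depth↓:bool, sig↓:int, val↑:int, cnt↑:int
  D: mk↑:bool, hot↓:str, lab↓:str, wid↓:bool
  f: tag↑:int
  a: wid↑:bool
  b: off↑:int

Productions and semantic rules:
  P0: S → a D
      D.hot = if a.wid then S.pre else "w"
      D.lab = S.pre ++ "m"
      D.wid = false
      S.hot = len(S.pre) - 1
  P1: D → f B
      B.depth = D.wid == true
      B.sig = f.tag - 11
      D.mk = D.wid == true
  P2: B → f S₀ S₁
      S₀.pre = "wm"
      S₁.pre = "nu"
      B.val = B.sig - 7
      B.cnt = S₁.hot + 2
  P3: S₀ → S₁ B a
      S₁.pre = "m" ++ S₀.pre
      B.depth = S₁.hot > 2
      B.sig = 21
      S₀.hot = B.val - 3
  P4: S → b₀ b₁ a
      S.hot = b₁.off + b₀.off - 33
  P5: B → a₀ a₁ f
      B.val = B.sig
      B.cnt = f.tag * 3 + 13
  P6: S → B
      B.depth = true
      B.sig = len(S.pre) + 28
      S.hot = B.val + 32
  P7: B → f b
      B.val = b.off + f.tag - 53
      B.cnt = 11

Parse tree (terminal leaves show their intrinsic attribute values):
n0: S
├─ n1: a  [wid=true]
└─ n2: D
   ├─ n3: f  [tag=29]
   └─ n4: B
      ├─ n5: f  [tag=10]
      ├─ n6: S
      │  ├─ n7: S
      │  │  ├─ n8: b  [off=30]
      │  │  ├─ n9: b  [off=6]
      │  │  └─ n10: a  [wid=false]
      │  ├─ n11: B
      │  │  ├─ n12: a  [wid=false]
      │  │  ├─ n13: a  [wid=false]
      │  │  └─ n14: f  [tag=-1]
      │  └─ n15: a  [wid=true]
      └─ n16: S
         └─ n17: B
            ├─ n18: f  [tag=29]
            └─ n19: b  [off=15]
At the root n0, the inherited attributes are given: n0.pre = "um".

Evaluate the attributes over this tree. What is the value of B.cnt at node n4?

25

1. n0.pre = "um"  [given at root]
2. n1.wid = true  [terminal]
3. n2.hot = "um"  [if a.wid then S.pre else "w"]
4. n2.lab = "umm"  [S.pre ++ "m"]
5. n2.wid = false  [false]
6. n3.tag = 29  [terminal]
7. n4.depth = false  [D.wid == true]
8. n4.sig = 18  [f.tag - 11]
9. n5.tag = 10  [terminal]
10. n6.pre = "wm"  ["wm"]
11. n7.pre = "mwm"  ["m" ++ S₀.pre]
12. n8.off = 30  [terminal]
13. n9.off = 6  [terminal]
14. n10.wid = false  [terminal]
15. n7.hot = 3  [b₁.off + b₀.off - 33]
16. n11.depth = true  [S₁.hot > 2]
17. n11.sig = 21  [21]
18. n12.wid = false  [terminal]
19. n13.wid = false  [terminal]
20. n14.tag = -1  [terminal]
21. n11.val = 21  [B.sig]
22. n11.cnt = 10  [f.tag * 3 + 13]
23. n15.wid = true  [terminal]
24. n6.hot = 18  [B.val - 3]
25. n16.pre = "nu"  ["nu"]
26. n17.depth = true  [true]
27. n17.sig = 30  [len(S.pre) + 28]
28. n18.tag = 29  [terminal]
29. n19.off = 15  [terminal]
30. n17.val = -9  [b.off + f.tag - 53]
31. n17.cnt = 11  [11]
32. n16.hot = 23  [B.val + 32]
33. n4.val = 11  [B.sig - 7]
34. n4.cnt = 25  [S₁.hot + 2]
35. n2.mk = false  [D.wid == true]
36. n0.hot = 1  [len(S.pre) - 1]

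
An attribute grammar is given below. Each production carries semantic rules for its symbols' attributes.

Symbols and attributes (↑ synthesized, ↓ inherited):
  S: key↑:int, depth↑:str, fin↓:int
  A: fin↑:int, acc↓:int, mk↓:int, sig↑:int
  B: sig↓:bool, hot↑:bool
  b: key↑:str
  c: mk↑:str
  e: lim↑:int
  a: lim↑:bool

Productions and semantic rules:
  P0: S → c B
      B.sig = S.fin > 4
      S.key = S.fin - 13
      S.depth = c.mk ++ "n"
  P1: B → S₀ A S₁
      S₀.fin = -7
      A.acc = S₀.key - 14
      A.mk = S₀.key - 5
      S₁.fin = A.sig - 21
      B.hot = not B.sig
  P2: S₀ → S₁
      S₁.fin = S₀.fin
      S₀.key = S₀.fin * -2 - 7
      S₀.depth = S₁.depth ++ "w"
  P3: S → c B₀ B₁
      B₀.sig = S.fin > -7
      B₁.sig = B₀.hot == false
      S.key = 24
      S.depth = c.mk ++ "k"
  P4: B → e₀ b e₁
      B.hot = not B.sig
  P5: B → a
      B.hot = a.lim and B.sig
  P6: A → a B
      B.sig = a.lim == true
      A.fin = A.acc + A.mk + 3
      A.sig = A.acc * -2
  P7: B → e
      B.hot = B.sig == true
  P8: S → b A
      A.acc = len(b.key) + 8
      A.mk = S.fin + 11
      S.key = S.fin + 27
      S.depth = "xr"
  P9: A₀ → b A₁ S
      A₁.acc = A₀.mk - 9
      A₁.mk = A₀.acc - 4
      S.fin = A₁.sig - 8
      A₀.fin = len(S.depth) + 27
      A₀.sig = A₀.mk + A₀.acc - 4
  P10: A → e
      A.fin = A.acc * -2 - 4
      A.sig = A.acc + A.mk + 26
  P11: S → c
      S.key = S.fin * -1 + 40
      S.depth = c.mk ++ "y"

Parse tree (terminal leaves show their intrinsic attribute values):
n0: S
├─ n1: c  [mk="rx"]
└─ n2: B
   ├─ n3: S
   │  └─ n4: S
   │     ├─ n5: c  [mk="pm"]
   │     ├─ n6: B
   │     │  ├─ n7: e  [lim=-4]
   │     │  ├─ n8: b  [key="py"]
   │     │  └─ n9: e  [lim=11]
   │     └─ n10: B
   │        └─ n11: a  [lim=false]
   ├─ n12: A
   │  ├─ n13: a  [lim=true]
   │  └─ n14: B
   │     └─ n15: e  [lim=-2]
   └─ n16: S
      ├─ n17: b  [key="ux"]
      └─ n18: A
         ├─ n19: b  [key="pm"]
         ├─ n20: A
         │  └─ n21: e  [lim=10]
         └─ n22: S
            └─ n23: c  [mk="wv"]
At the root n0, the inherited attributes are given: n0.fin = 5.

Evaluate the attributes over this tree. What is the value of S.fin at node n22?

19

1. n0.fin = 5  [given at root]
2. n1.mk = "rx"  [terminal]
3. n2.sig = true  [S.fin > 4]
4. n3.fin = -7  [-7]
5. n4.fin = -7  [S₀.fin]
6. n5.mk = "pm"  [terminal]
7. n6.sig = false  [S.fin > -7]
8. n7.lim = -4  [terminal]
9. n8.key = "py"  [terminal]
10. n9.lim = 11  [terminal]
11. n6.hot = true  [not B.sig]
12. n10.sig = false  [B₀.hot == false]
13. n11.lim = false  [terminal]
14. n10.hot = false  [a.lim and B.sig]
15. n4.key = 24  [24]
16. n4.depth = "pmk"  [c.mk ++ "k"]
17. n3.key = 7  [S₀.fin * -2 - 7]
18. n3.depth = "pmkw"  [S₁.depth ++ "w"]
19. n12.acc = -7  [S₀.key - 14]
20. n12.mk = 2  [S₀.key - 5]
21. n13.lim = true  [terminal]
22. n14.sig = true  [a.lim == true]
23. n15.lim = -2  [terminal]
24. n14.hot = true  [B.sig == true]
25. n12.fin = -2  [A.acc + A.mk + 3]
26. n12.sig = 14  [A.acc * -2]
27. n16.fin = -7  [A.sig - 21]
28. n17.key = "ux"  [terminal]
29. n18.acc = 10  [len(b.key) + 8]
30. n18.mk = 4  [S.fin + 11]
31. n19.key = "pm"  [terminal]
32. n20.acc = -5  [A₀.mk - 9]
33. n20.mk = 6  [A₀.acc - 4]
34. n21.lim = 10  [terminal]
35. n20.fin = 6  [A.acc * -2 - 4]
36. n20.sig = 27  [A.acc + A.mk + 26]
37. n22.fin = 19  [A₁.sig - 8]
38. n23.mk = "wv"  [terminal]
39. n22.key = 21  [S.fin * -1 + 40]
40. n22.depth = "wvy"  [c.mk ++ "y"]
41. n18.fin = 30  [len(S.depth) + 27]
42. n18.sig = 10  [A₀.mk + A₀.acc - 4]
43. n16.key = 20  [S.fin + 27]
44. n16.depth = "xr"  ["xr"]
45. n2.hot = false  [not B.sig]
46. n0.key = -8  [S.fin - 13]
47. n0.depth = "rxn"  [c.mk ++ "n"]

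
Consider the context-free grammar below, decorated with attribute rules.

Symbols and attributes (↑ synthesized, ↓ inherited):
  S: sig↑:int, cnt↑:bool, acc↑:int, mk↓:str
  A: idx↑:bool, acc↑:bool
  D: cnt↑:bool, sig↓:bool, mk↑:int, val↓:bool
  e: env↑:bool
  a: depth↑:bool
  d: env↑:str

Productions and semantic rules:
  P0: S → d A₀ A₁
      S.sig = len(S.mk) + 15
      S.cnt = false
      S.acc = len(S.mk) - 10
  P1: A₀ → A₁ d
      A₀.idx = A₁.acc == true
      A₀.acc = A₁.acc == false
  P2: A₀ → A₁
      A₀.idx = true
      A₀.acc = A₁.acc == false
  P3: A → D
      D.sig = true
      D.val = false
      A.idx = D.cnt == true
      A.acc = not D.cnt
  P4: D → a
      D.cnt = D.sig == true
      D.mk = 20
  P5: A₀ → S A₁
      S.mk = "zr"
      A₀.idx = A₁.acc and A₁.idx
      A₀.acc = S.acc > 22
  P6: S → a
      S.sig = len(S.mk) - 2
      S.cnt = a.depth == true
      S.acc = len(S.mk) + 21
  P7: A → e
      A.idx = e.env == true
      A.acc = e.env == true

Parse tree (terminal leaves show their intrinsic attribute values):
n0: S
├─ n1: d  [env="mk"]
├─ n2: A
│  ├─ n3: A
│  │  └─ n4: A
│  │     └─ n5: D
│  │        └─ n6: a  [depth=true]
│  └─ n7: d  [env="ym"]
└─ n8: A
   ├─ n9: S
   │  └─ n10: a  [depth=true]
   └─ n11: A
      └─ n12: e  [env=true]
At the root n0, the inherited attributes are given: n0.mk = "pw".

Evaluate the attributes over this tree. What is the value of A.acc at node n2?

false

1. n0.mk = "pw"  [given at root]
2. n1.env = "mk"  [terminal]
3. n5.sig = true  [true]
4. n5.val = false  [false]
5. n6.depth = true  [terminal]
6. n5.cnt = true  [D.sig == true]
7. n5.mk = 20  [20]
8. n4.idx = true  [D.cnt == true]
9. n4.acc = false  [not D.cnt]
10. n3.idx = true  [true]
11. n3.acc = true  [A₁.acc == false]
12. n7.env = "ym"  [terminal]
13. n2.idx = true  [A₁.acc == true]
14. n2.acc = false  [A₁.acc == false]
15. n9.mk = "zr"  ["zr"]
16. n10.depth = true  [terminal]
17. n9.sig = 0  [len(S.mk) - 2]
18. n9.cnt = true  [a.depth == true]
19. n9.acc = 23  [len(S.mk) + 21]
20. n12.env = true  [terminal]
21. n11.idx = true  [e.env == true]
22. n11.acc = true  [e.env == true]
23. n8.idx = true  [A₁.acc and A₁.idx]
24. n8.acc = true  [S.acc > 22]
25. n0.sig = 17  [len(S.mk) + 15]
26. n0.cnt = false  [false]
27. n0.acc = -8  [len(S.mk) - 10]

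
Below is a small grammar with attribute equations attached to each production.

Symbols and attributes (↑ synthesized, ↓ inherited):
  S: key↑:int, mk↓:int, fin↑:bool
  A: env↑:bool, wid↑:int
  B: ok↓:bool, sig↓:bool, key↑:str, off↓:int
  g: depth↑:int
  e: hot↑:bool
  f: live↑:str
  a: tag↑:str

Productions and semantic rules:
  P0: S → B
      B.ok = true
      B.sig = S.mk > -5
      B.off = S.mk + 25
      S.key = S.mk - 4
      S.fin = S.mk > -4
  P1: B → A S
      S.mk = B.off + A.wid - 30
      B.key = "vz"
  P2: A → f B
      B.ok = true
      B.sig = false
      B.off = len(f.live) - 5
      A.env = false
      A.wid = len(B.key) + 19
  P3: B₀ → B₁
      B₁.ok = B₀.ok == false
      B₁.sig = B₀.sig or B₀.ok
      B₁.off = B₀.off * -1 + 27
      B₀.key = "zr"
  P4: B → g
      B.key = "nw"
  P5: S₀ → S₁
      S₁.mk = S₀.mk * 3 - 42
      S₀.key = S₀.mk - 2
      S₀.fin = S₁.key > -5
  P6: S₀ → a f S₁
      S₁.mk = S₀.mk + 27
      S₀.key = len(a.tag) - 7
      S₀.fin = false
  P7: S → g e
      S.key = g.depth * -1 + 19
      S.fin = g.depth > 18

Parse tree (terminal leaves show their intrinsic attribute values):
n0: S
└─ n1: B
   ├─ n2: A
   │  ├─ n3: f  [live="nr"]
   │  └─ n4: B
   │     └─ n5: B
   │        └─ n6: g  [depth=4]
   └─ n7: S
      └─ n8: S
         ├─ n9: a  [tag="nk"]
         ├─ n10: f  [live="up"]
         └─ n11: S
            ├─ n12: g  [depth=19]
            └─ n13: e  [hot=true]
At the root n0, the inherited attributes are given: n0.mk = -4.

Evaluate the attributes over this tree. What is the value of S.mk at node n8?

1. n0.mk = -4  [given at root]
2. n1.ok = true  [true]
3. n1.sig = true  [S.mk > -5]
4. n1.off = 21  [S.mk + 25]
5. n3.live = "nr"  [terminal]
6. n4.ok = true  [true]
7. n4.sig = false  [false]
8. n4.off = -3  [len(f.live) - 5]
9. n5.ok = false  [B₀.ok == false]
10. n5.sig = true  [B₀.sig or B₀.ok]
11. n5.off = 30  [B₀.off * -1 + 27]
12. n6.depth = 4  [terminal]
13. n5.key = "nw"  ["nw"]
14. n4.key = "zr"  ["zr"]
15. n2.env = false  [false]
16. n2.wid = 21  [len(B.key) + 19]
17. n7.mk = 12  [B.off + A.wid - 30]
18. n8.mk = -6  [S₀.mk * 3 - 42]
19. n9.tag = "nk"  [terminal]
20. n10.live = "up"  [terminal]
21. n11.mk = 21  [S₀.mk + 27]
22. n12.depth = 19  [terminal]
23. n13.hot = true  [terminal]
24. n11.key = 0  [g.depth * -1 + 19]
25. n11.fin = true  [g.depth > 18]
26. n8.key = -5  [len(a.tag) - 7]
27. n8.fin = false  [false]
28. n7.key = 10  [S₀.mk - 2]
29. n7.fin = false  [S₁.key > -5]
30. n1.key = "vz"  ["vz"]
31. n0.key = -8  [S.mk - 4]
32. n0.fin = false  [S.mk > -4]

-6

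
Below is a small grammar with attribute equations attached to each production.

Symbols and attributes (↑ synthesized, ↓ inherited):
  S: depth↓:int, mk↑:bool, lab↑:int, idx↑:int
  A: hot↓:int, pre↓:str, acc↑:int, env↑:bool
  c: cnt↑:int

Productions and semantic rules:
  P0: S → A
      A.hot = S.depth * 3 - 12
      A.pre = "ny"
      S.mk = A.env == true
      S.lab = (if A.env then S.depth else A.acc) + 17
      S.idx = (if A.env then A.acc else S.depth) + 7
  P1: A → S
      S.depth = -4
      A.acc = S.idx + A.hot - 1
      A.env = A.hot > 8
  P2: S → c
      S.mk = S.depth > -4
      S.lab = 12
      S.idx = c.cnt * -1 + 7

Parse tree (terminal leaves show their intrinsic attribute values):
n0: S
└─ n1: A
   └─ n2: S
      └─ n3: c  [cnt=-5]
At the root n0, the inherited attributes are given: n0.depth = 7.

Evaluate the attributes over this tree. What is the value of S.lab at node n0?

1. n0.depth = 7  [given at root]
2. n1.hot = 9  [S.depth * 3 - 12]
3. n1.pre = "ny"  ["ny"]
4. n2.depth = -4  [-4]
5. n3.cnt = -5  [terminal]
6. n2.mk = false  [S.depth > -4]
7. n2.lab = 12  [12]
8. n2.idx = 12  [c.cnt * -1 + 7]
9. n1.acc = 20  [S.idx + A.hot - 1]
10. n1.env = true  [A.hot > 8]
11. n0.mk = true  [A.env == true]
12. n0.lab = 24  [(if A.env then S.depth else A.acc) + 17]
13. n0.idx = 27  [(if A.env then A.acc else S.depth) + 7]

24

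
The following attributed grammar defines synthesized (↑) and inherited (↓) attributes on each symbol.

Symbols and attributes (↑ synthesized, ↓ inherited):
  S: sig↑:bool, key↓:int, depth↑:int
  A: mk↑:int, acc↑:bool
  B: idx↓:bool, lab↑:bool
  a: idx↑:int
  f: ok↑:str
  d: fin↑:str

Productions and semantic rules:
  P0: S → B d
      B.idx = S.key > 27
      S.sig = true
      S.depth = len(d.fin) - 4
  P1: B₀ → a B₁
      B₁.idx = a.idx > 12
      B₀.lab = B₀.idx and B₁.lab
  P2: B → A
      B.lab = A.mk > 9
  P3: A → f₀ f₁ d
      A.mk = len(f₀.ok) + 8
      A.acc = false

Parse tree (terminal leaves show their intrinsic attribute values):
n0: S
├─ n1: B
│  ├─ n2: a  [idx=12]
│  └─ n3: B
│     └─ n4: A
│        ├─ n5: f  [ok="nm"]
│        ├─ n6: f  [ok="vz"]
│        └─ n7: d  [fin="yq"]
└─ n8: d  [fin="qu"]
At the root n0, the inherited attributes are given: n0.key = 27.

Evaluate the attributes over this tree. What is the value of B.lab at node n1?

1. n0.key = 27  [given at root]
2. n1.idx = false  [S.key > 27]
3. n2.idx = 12  [terminal]
4. n3.idx = false  [a.idx > 12]
5. n5.ok = "nm"  [terminal]
6. n6.ok = "vz"  [terminal]
7. n7.fin = "yq"  [terminal]
8. n4.mk = 10  [len(f₀.ok) + 8]
9. n4.acc = false  [false]
10. n3.lab = true  [A.mk > 9]
11. n1.lab = false  [B₀.idx and B₁.lab]
12. n8.fin = "qu"  [terminal]
13. n0.sig = true  [true]
14. n0.depth = -2  [len(d.fin) - 4]

false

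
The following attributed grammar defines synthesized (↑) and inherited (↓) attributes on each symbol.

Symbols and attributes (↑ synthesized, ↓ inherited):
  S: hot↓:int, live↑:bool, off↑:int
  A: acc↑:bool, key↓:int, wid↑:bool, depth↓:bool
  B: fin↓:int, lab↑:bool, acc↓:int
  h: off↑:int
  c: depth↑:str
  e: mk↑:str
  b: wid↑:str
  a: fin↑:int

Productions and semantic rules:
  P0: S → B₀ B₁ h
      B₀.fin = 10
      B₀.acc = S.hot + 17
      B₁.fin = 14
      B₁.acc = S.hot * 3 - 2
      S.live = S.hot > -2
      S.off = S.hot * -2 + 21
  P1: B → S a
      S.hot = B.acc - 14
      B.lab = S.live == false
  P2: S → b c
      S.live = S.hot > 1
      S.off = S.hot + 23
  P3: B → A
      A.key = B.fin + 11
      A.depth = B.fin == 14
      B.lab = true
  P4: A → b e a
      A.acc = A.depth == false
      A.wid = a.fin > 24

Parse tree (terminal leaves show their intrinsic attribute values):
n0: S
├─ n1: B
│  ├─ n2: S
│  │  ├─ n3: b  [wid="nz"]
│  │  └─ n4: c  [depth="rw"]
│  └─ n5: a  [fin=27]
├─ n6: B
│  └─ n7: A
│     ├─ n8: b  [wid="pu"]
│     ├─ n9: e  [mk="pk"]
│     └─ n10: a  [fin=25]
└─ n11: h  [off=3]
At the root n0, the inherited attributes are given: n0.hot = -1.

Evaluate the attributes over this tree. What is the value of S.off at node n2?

1. n0.hot = -1  [given at root]
2. n1.fin = 10  [10]
3. n1.acc = 16  [S.hot + 17]
4. n2.hot = 2  [B.acc - 14]
5. n3.wid = "nz"  [terminal]
6. n4.depth = "rw"  [terminal]
7. n2.live = true  [S.hot > 1]
8. n2.off = 25  [S.hot + 23]
9. n5.fin = 27  [terminal]
10. n1.lab = false  [S.live == false]
11. n6.fin = 14  [14]
12. n6.acc = -5  [S.hot * 3 - 2]
13. n7.key = 25  [B.fin + 11]
14. n7.depth = true  [B.fin == 14]
15. n8.wid = "pu"  [terminal]
16. n9.mk = "pk"  [terminal]
17. n10.fin = 25  [terminal]
18. n7.acc = false  [A.depth == false]
19. n7.wid = true  [a.fin > 24]
20. n6.lab = true  [true]
21. n11.off = 3  [terminal]
22. n0.live = true  [S.hot > -2]
23. n0.off = 23  [S.hot * -2 + 21]

25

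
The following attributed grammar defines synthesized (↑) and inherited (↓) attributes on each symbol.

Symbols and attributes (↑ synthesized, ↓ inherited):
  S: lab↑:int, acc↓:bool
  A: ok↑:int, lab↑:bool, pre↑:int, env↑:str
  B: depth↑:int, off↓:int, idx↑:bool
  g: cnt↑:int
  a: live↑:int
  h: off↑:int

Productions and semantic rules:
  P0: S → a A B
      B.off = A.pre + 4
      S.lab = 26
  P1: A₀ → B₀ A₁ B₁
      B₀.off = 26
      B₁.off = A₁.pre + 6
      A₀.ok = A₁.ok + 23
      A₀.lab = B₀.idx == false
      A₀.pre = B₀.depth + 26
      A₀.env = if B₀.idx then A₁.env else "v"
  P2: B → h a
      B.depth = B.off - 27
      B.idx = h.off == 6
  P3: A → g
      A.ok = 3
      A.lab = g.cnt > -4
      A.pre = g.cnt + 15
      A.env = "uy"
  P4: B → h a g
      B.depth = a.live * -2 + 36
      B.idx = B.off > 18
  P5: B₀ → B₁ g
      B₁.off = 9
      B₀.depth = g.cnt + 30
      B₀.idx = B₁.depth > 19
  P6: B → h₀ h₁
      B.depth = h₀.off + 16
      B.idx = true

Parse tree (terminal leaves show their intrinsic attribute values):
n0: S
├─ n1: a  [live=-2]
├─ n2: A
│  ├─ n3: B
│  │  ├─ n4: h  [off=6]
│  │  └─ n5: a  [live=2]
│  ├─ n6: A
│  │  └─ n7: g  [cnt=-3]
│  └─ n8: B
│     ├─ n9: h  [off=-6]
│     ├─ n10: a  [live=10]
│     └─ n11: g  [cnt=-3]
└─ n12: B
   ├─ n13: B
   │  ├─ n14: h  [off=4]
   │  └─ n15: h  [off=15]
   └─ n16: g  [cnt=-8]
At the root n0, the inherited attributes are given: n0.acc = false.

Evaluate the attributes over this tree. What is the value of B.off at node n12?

29

1. n0.acc = false  [given at root]
2. n1.live = -2  [terminal]
3. n3.off = 26  [26]
4. n4.off = 6  [terminal]
5. n5.live = 2  [terminal]
6. n3.depth = -1  [B.off - 27]
7. n3.idx = true  [h.off == 6]
8. n7.cnt = -3  [terminal]
9. n6.ok = 3  [3]
10. n6.lab = true  [g.cnt > -4]
11. n6.pre = 12  [g.cnt + 15]
12. n6.env = "uy"  ["uy"]
13. n8.off = 18  [A₁.pre + 6]
14. n9.off = -6  [terminal]
15. n10.live = 10  [terminal]
16. n11.cnt = -3  [terminal]
17. n8.depth = 16  [a.live * -2 + 36]
18. n8.idx = false  [B.off > 18]
19. n2.ok = 26  [A₁.ok + 23]
20. n2.lab = false  [B₀.idx == false]
21. n2.pre = 25  [B₀.depth + 26]
22. n2.env = "uy"  [if B₀.idx then A₁.env else "v"]
23. n12.off = 29  [A.pre + 4]
24. n13.off = 9  [9]
25. n14.off = 4  [terminal]
26. n15.off = 15  [terminal]
27. n13.depth = 20  [h₀.off + 16]
28. n13.idx = true  [true]
29. n16.cnt = -8  [terminal]
30. n12.depth = 22  [g.cnt + 30]
31. n12.idx = true  [B₁.depth > 19]
32. n0.lab = 26  [26]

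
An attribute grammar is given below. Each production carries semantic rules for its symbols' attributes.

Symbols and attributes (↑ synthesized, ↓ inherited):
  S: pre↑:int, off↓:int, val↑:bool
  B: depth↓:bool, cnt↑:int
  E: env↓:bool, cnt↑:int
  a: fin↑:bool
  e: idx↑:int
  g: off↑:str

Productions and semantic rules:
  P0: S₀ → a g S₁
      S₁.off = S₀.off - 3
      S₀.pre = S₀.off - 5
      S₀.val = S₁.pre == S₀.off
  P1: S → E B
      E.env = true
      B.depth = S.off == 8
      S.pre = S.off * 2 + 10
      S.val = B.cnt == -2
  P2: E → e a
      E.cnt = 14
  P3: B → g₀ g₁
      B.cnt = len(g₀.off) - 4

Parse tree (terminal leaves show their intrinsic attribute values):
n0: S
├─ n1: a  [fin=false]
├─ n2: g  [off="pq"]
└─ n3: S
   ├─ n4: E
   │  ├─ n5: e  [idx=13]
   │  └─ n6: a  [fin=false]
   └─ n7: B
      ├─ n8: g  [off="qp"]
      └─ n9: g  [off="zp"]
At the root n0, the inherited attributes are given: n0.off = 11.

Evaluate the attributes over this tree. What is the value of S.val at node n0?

false

1. n0.off = 11  [given at root]
2. n1.fin = false  [terminal]
3. n2.off = "pq"  [terminal]
4. n3.off = 8  [S₀.off - 3]
5. n4.env = true  [true]
6. n5.idx = 13  [terminal]
7. n6.fin = false  [terminal]
8. n4.cnt = 14  [14]
9. n7.depth = true  [S.off == 8]
10. n8.off = "qp"  [terminal]
11. n9.off = "zp"  [terminal]
12. n7.cnt = -2  [len(g₀.off) - 4]
13. n3.pre = 26  [S.off * 2 + 10]
14. n3.val = true  [B.cnt == -2]
15. n0.pre = 6  [S₀.off - 5]
16. n0.val = false  [S₁.pre == S₀.off]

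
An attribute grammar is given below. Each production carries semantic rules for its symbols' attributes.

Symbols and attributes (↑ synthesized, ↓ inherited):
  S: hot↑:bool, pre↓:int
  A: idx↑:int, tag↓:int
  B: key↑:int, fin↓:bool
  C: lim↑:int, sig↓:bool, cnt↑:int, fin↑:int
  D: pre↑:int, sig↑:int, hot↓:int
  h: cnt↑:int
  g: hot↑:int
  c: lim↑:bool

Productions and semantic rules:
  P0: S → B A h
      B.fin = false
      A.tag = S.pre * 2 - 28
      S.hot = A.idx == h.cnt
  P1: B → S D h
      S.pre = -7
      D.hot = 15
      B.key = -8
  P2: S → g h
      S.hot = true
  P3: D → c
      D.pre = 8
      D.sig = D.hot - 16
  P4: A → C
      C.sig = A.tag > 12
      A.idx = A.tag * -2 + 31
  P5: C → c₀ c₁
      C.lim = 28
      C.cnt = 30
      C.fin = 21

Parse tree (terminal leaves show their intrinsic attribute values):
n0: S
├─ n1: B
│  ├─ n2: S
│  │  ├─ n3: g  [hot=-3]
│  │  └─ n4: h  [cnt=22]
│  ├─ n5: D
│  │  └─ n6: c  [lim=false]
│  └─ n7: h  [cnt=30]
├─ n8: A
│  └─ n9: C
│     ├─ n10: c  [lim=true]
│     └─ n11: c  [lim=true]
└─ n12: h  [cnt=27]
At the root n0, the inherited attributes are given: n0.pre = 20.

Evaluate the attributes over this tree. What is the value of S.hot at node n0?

false

1. n0.pre = 20  [given at root]
2. n1.fin = false  [false]
3. n2.pre = -7  [-7]
4. n3.hot = -3  [terminal]
5. n4.cnt = 22  [terminal]
6. n2.hot = true  [true]
7. n5.hot = 15  [15]
8. n6.lim = false  [terminal]
9. n5.pre = 8  [8]
10. n5.sig = -1  [D.hot - 16]
11. n7.cnt = 30  [terminal]
12. n1.key = -8  [-8]
13. n8.tag = 12  [S.pre * 2 - 28]
14. n9.sig = false  [A.tag > 12]
15. n10.lim = true  [terminal]
16. n11.lim = true  [terminal]
17. n9.lim = 28  [28]
18. n9.cnt = 30  [30]
19. n9.fin = 21  [21]
20. n8.idx = 7  [A.tag * -2 + 31]
21. n12.cnt = 27  [terminal]
22. n0.hot = false  [A.idx == h.cnt]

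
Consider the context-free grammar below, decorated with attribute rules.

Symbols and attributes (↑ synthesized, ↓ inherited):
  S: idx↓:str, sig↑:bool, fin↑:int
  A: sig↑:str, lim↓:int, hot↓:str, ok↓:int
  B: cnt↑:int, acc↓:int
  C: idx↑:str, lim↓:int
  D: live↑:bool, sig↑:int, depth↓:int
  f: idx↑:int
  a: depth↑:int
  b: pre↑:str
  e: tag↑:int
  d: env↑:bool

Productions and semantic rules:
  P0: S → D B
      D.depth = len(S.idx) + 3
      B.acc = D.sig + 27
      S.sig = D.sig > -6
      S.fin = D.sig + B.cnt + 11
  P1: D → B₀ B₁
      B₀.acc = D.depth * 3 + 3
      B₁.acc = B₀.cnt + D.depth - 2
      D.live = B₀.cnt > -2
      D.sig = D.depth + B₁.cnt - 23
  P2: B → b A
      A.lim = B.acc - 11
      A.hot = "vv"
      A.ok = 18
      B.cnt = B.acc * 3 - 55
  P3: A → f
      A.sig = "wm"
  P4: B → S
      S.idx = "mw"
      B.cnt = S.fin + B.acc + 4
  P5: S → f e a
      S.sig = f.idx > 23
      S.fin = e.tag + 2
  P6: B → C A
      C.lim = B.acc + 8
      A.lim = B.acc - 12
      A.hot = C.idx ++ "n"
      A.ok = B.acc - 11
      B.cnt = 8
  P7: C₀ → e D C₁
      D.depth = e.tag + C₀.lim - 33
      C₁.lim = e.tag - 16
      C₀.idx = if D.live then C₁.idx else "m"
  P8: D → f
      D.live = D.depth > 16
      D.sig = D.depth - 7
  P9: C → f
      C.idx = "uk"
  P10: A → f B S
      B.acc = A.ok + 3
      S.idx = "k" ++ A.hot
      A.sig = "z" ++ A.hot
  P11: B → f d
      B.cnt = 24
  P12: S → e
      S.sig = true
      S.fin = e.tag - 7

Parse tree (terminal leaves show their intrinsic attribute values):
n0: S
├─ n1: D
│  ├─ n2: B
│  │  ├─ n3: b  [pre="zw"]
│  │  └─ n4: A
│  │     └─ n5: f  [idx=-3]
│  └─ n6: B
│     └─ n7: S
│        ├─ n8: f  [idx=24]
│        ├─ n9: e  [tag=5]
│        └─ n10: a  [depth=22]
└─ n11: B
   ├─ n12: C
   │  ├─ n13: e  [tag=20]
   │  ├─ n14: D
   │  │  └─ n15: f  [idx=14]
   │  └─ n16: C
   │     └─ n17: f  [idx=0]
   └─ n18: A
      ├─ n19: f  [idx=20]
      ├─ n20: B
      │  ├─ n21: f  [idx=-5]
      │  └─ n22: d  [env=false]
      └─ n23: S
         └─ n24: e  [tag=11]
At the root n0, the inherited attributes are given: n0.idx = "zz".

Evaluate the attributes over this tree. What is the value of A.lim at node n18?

1. n0.idx = "zz"  [given at root]
2. n1.depth = 5  [len(S.idx) + 3]
3. n2.acc = 18  [D.depth * 3 + 3]
4. n3.pre = "zw"  [terminal]
5. n4.lim = 7  [B.acc - 11]
6. n4.hot = "vv"  ["vv"]
7. n4.ok = 18  [18]
8. n5.idx = -3  [terminal]
9. n4.sig = "wm"  ["wm"]
10. n2.cnt = -1  [B.acc * 3 - 55]
11. n6.acc = 2  [B₀.cnt + D.depth - 2]
12. n7.idx = "mw"  ["mw"]
13. n8.idx = 24  [terminal]
14. n9.tag = 5  [terminal]
15. n10.depth = 22  [terminal]
16. n7.sig = true  [f.idx > 23]
17. n7.fin = 7  [e.tag + 2]
18. n6.cnt = 13  [S.fin + B.acc + 4]
19. n1.live = true  [B₀.cnt > -2]
20. n1.sig = -5  [D.depth + B₁.cnt - 23]
21. n11.acc = 22  [D.sig + 27]
22. n12.lim = 30  [B.acc + 8]
23. n13.tag = 20  [terminal]
24. n14.depth = 17  [e.tag + C₀.lim - 33]
25. n15.idx = 14  [terminal]
26. n14.live = true  [D.depth > 16]
27. n14.sig = 10  [D.depth - 7]
28. n16.lim = 4  [e.tag - 16]
29. n17.idx = 0  [terminal]
30. n16.idx = "uk"  ["uk"]
31. n12.idx = "uk"  [if D.live then C₁.idx else "m"]
32. n18.lim = 10  [B.acc - 12]
33. n18.hot = "ukn"  [C.idx ++ "n"]
34. n18.ok = 11  [B.acc - 11]
35. n19.idx = 20  [terminal]
36. n20.acc = 14  [A.ok + 3]
37. n21.idx = -5  [terminal]
38. n22.env = false  [terminal]
39. n20.cnt = 24  [24]
40. n23.idx = "kukn"  ["k" ++ A.hot]
41. n24.tag = 11  [terminal]
42. n23.sig = true  [true]
43. n23.fin = 4  [e.tag - 7]
44. n18.sig = "zukn"  ["z" ++ A.hot]
45. n11.cnt = 8  [8]
46. n0.sig = true  [D.sig > -6]
47. n0.fin = 14  [D.sig + B.cnt + 11]

10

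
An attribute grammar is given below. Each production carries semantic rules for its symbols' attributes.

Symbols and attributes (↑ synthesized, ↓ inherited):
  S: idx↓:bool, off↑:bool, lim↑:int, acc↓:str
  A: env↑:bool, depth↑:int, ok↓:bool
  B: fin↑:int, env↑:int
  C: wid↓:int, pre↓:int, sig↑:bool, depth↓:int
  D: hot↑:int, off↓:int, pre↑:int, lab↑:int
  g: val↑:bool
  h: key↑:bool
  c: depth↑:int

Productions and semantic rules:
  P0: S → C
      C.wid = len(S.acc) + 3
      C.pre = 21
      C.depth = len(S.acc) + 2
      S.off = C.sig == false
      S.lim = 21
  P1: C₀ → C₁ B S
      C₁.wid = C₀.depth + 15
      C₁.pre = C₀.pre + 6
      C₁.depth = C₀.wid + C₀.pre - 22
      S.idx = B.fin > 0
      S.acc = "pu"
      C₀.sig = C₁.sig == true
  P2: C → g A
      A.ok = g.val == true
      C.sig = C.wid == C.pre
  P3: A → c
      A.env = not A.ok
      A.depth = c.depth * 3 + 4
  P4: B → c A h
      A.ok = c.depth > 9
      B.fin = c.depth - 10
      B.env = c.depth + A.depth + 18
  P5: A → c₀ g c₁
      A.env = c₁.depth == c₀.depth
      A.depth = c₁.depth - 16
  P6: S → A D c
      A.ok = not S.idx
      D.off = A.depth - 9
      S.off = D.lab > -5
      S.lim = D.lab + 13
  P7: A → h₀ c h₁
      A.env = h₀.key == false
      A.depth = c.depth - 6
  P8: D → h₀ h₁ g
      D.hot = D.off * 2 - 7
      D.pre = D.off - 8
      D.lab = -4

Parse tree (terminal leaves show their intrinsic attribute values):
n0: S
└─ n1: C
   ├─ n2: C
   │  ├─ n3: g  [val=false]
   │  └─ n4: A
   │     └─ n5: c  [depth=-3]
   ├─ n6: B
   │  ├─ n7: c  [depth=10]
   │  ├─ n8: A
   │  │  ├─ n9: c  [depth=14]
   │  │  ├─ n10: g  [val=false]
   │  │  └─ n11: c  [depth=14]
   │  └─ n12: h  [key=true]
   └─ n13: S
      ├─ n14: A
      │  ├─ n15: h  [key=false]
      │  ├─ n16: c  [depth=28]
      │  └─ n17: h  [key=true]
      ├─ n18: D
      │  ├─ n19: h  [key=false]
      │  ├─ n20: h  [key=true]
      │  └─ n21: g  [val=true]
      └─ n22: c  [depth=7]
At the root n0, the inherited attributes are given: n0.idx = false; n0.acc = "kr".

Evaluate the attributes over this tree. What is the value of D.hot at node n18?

19

1. n0.idx = false  [given at root]
2. n0.acc = "kr"  [given at root]
3. n1.wid = 5  [len(S.acc) + 3]
4. n1.pre = 21  [21]
5. n1.depth = 4  [len(S.acc) + 2]
6. n2.wid = 19  [C₀.depth + 15]
7. n2.pre = 27  [C₀.pre + 6]
8. n2.depth = 4  [C₀.wid + C₀.pre - 22]
9. n3.val = false  [terminal]
10. n4.ok = false  [g.val == true]
11. n5.depth = -3  [terminal]
12. n4.env = true  [not A.ok]
13. n4.depth = -5  [c.depth * 3 + 4]
14. n2.sig = false  [C.wid == C.pre]
15. n7.depth = 10  [terminal]
16. n8.ok = true  [c.depth > 9]
17. n9.depth = 14  [terminal]
18. n10.val = false  [terminal]
19. n11.depth = 14  [terminal]
20. n8.env = true  [c₁.depth == c₀.depth]
21. n8.depth = -2  [c₁.depth - 16]
22. n12.key = true  [terminal]
23. n6.fin = 0  [c.depth - 10]
24. n6.env = 26  [c.depth + A.depth + 18]
25. n13.idx = false  [B.fin > 0]
26. n13.acc = "pu"  ["pu"]
27. n14.ok = true  [not S.idx]
28. n15.key = false  [terminal]
29. n16.depth = 28  [terminal]
30. n17.key = true  [terminal]
31. n14.env = true  [h₀.key == false]
32. n14.depth = 22  [c.depth - 6]
33. n18.off = 13  [A.depth - 9]
34. n19.key = false  [terminal]
35. n20.key = true  [terminal]
36. n21.val = true  [terminal]
37. n18.hot = 19  [D.off * 2 - 7]
38. n18.pre = 5  [D.off - 8]
39. n18.lab = -4  [-4]
40. n22.depth = 7  [terminal]
41. n13.off = true  [D.lab > -5]
42. n13.lim = 9  [D.lab + 13]
43. n1.sig = false  [C₁.sig == true]
44. n0.off = true  [C.sig == false]
45. n0.lim = 21  [21]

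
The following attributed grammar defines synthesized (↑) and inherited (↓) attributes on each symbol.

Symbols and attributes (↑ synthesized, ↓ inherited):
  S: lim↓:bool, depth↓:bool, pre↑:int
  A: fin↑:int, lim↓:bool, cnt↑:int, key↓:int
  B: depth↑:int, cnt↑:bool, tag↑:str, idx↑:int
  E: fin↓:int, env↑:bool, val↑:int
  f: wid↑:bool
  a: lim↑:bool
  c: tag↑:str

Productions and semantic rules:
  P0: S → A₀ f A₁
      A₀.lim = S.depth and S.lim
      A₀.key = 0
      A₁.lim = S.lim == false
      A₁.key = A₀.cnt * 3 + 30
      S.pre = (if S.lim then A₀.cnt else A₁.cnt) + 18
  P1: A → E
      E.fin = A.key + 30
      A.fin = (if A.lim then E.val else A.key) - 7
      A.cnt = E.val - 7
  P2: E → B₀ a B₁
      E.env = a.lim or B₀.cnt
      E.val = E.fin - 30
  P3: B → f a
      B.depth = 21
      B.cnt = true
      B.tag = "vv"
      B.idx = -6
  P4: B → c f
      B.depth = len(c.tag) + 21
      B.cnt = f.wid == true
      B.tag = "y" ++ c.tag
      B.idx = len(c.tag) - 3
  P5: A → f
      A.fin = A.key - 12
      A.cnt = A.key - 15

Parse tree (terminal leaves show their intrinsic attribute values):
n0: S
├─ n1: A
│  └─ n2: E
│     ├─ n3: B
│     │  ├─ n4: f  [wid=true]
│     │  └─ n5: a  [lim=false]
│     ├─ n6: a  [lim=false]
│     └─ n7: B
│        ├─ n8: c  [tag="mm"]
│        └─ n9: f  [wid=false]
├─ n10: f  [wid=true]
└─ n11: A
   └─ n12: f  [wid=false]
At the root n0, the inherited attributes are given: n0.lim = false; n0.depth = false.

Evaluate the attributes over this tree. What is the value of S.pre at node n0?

1. n0.lim = false  [given at root]
2. n0.depth = false  [given at root]
3. n1.lim = false  [S.depth and S.lim]
4. n1.key = 0  [0]
5. n2.fin = 30  [A.key + 30]
6. n4.wid = true  [terminal]
7. n5.lim = false  [terminal]
8. n3.depth = 21  [21]
9. n3.cnt = true  [true]
10. n3.tag = "vv"  ["vv"]
11. n3.idx = -6  [-6]
12. n6.lim = false  [terminal]
13. n8.tag = "mm"  [terminal]
14. n9.wid = false  [terminal]
15. n7.depth = 23  [len(c.tag) + 21]
16. n7.cnt = false  [f.wid == true]
17. n7.tag = "ymm"  ["y" ++ c.tag]
18. n7.idx = -1  [len(c.tag) - 3]
19. n2.env = true  [a.lim or B₀.cnt]
20. n2.val = 0  [E.fin - 30]
21. n1.fin = -7  [(if A.lim then E.val else A.key) - 7]
22. n1.cnt = -7  [E.val - 7]
23. n10.wid = true  [terminal]
24. n11.lim = true  [S.lim == false]
25. n11.key = 9  [A₀.cnt * 3 + 30]
26. n12.wid = false  [terminal]
27. n11.fin = -3  [A.key - 12]
28. n11.cnt = -6  [A.key - 15]
29. n0.pre = 12  [(if S.lim then A₀.cnt else A₁.cnt) + 18]

12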